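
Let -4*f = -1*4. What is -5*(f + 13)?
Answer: -70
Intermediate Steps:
f = 1 (f = -(-1)*4/4 = -¼*(-4) = 1)
-5*(f + 13) = -5*(1 + 13) = -5*14 = -70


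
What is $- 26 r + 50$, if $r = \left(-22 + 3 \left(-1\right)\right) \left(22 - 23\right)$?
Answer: $-600$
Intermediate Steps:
$r = 25$ ($r = \left(-22 - 3\right) \left(-1\right) = \left(-25\right) \left(-1\right) = 25$)
$- 26 r + 50 = \left(-26\right) 25 + 50 = -650 + 50 = -600$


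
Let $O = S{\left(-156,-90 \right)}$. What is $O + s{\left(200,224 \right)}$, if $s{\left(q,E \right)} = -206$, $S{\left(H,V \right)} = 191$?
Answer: $-15$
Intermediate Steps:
$O = 191$
$O + s{\left(200,224 \right)} = 191 - 206 = -15$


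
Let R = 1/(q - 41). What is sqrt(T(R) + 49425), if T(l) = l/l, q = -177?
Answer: sqrt(49426) ≈ 222.32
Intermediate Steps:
R = -1/218 (R = 1/(-177 - 41) = 1/(-218) = -1/218 ≈ -0.0045872)
T(l) = 1
sqrt(T(R) + 49425) = sqrt(1 + 49425) = sqrt(49426)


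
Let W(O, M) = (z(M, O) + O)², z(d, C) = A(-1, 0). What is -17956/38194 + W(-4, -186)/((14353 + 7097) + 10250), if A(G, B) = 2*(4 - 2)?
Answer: -8978/19097 ≈ -0.47013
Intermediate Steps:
A(G, B) = 4 (A(G, B) = 2*2 = 4)
z(d, C) = 4
W(O, M) = (4 + O)²
-17956/38194 + W(-4, -186)/((14353 + 7097) + 10250) = -17956/38194 + (4 - 4)²/((14353 + 7097) + 10250) = -17956*1/38194 + 0²/(21450 + 10250) = -8978/19097 + 0/31700 = -8978/19097 + 0*(1/31700) = -8978/19097 + 0 = -8978/19097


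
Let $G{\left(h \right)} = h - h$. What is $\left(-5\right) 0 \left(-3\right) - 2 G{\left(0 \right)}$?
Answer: $0$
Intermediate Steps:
$G{\left(h \right)} = 0$
$\left(-5\right) 0 \left(-3\right) - 2 G{\left(0 \right)} = \left(-5\right) 0 \left(-3\right) - 0 = 0 \left(-3\right) + 0 = 0 + 0 = 0$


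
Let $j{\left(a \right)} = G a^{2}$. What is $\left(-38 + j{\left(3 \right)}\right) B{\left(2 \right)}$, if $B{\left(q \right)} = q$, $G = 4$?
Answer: $-4$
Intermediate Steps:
$j{\left(a \right)} = 4 a^{2}$
$\left(-38 + j{\left(3 \right)}\right) B{\left(2 \right)} = \left(-38 + 4 \cdot 3^{2}\right) 2 = \left(-38 + 4 \cdot 9\right) 2 = \left(-38 + 36\right) 2 = \left(-2\right) 2 = -4$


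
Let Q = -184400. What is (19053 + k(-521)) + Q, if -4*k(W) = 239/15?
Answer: -9921059/60 ≈ -1.6535e+5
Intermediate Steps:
k(W) = -239/60 (k(W) = -239/(4*15) = -¼*239/15 = -239/60)
(19053 + k(-521)) + Q = (19053 - 239/60) - 184400 = 1142941/60 - 184400 = -9921059/60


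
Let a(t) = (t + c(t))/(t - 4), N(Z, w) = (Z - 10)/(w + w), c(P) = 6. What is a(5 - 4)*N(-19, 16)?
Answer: 203/96 ≈ 2.1146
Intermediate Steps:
N(Z, w) = (-10 + Z)/(2*w) (N(Z, w) = (-10 + Z)/((2*w)) = (-10 + Z)*(1/(2*w)) = (-10 + Z)/(2*w))
a(t) = (6 + t)/(-4 + t) (a(t) = (t + 6)/(t - 4) = (6 + t)/(-4 + t))
a(5 - 4)*N(-19, 16) = ((6 + (5 - 4))/(-4 + (5 - 4)))*((½)*(-10 - 19)/16) = ((6 + 1)/(-4 + 1))*((½)*(1/16)*(-29)) = (7/(-3))*(-29/32) = -⅓*7*(-29/32) = -7/3*(-29/32) = 203/96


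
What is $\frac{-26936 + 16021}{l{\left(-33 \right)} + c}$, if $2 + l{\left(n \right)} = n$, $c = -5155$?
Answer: $\frac{2183}{1038} \approx 2.1031$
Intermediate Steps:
$l{\left(n \right)} = -2 + n$
$\frac{-26936 + 16021}{l{\left(-33 \right)} + c} = \frac{-26936 + 16021}{\left(-2 - 33\right) - 5155} = - \frac{10915}{-35 - 5155} = - \frac{10915}{-5190} = \left(-10915\right) \left(- \frac{1}{5190}\right) = \frac{2183}{1038}$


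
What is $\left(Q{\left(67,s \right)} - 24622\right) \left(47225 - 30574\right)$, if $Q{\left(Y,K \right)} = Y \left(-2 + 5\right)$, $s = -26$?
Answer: $-406634071$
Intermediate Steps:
$Q{\left(Y,K \right)} = 3 Y$ ($Q{\left(Y,K \right)} = Y 3 = 3 Y$)
$\left(Q{\left(67,s \right)} - 24622\right) \left(47225 - 30574\right) = \left(3 \cdot 67 - 24622\right) \left(47225 - 30574\right) = \left(201 - 24622\right) 16651 = \left(-24421\right) 16651 = -406634071$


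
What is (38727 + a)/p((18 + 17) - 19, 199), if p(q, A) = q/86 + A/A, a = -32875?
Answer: 251636/51 ≈ 4934.0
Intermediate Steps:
p(q, A) = 1 + q/86 (p(q, A) = q*(1/86) + 1 = q/86 + 1 = 1 + q/86)
(38727 + a)/p((18 + 17) - 19, 199) = (38727 - 32875)/(1 + ((18 + 17) - 19)/86) = 5852/(1 + (35 - 19)/86) = 5852/(1 + (1/86)*16) = 5852/(1 + 8/43) = 5852/(51/43) = 5852*(43/51) = 251636/51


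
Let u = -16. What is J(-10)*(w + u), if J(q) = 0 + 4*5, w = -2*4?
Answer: -480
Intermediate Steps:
w = -8
J(q) = 20 (J(q) = 0 + 20 = 20)
J(-10)*(w + u) = 20*(-8 - 16) = 20*(-24) = -480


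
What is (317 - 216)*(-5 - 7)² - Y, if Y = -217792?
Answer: 232336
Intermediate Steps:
(317 - 216)*(-5 - 7)² - Y = (317 - 216)*(-5 - 7)² - 1*(-217792) = 101*(-12)² + 217792 = 101*144 + 217792 = 14544 + 217792 = 232336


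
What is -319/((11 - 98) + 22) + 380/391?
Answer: 149429/25415 ≈ 5.8796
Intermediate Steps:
-319/((11 - 98) + 22) + 380/391 = -319/(-87 + 22) + 380*(1/391) = -319/(-65) + 380/391 = -319*(-1/65) + 380/391 = 319/65 + 380/391 = 149429/25415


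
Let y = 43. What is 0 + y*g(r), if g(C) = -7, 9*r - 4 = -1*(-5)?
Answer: -301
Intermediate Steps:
r = 1 (r = 4/9 + (-1*(-5))/9 = 4/9 + (⅑)*5 = 4/9 + 5/9 = 1)
0 + y*g(r) = 0 + 43*(-7) = 0 - 301 = -301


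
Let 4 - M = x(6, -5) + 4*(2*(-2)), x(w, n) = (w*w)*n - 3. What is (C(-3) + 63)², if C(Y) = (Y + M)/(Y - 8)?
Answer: 243049/121 ≈ 2008.7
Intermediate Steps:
x(w, n) = -3 + n*w² (x(w, n) = w²*n - 3 = n*w² - 3 = -3 + n*w²)
M = 203 (M = 4 - ((-3 - 5*6²) + 4*(2*(-2))) = 4 - ((-3 - 5*36) + 4*(-4)) = 4 - ((-3 - 180) - 16) = 4 - (-183 - 16) = 4 - 1*(-199) = 4 + 199 = 203)
C(Y) = (203 + Y)/(-8 + Y) (C(Y) = (Y + 203)/(Y - 8) = (203 + Y)/(-8 + Y))
(C(-3) + 63)² = ((203 - 3)/(-8 - 3) + 63)² = (200/(-11) + 63)² = (-1/11*200 + 63)² = (-200/11 + 63)² = (493/11)² = 243049/121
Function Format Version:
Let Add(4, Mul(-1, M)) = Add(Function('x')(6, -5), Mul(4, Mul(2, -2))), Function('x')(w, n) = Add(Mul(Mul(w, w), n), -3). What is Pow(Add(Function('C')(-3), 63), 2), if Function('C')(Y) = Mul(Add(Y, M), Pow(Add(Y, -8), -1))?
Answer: Rational(243049, 121) ≈ 2008.7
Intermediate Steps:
Function('x')(w, n) = Add(-3, Mul(n, Pow(w, 2))) (Function('x')(w, n) = Add(Mul(Pow(w, 2), n), -3) = Add(Mul(n, Pow(w, 2)), -3) = Add(-3, Mul(n, Pow(w, 2))))
M = 203 (M = Add(4, Mul(-1, Add(Add(-3, Mul(-5, Pow(6, 2))), Mul(4, Mul(2, -2))))) = Add(4, Mul(-1, Add(Add(-3, Mul(-5, 36)), Mul(4, -4)))) = Add(4, Mul(-1, Add(Add(-3, -180), -16))) = Add(4, Mul(-1, Add(-183, -16))) = Add(4, Mul(-1, -199)) = Add(4, 199) = 203)
Function('C')(Y) = Mul(Pow(Add(-8, Y), -1), Add(203, Y)) (Function('C')(Y) = Mul(Add(Y, 203), Pow(Add(Y, -8), -1)) = Mul(Add(203, Y), Pow(Add(-8, Y), -1)) = Mul(Pow(Add(-8, Y), -1), Add(203, Y)))
Pow(Add(Function('C')(-3), 63), 2) = Pow(Add(Mul(Pow(Add(-8, -3), -1), Add(203, -3)), 63), 2) = Pow(Add(Mul(Pow(-11, -1), 200), 63), 2) = Pow(Add(Mul(Rational(-1, 11), 200), 63), 2) = Pow(Add(Rational(-200, 11), 63), 2) = Pow(Rational(493, 11), 2) = Rational(243049, 121)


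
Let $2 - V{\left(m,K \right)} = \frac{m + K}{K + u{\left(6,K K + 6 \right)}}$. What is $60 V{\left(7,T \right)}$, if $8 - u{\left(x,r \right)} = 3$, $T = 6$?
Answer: $\frac{540}{11} \approx 49.091$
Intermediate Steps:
$u{\left(x,r \right)} = 5$ ($u{\left(x,r \right)} = 8 - 3 = 5$)
$V{\left(m,K \right)} = 2 - \frac{K + m}{5 + K}$ ($V{\left(m,K \right)} = 2 - \frac{m + K}{K + 5} = 2 - \frac{K + m}{5 + K}$)
$60 V{\left(7,T \right)} = 60 \frac{10 + 6 - 7}{5 + 6} = 60 \frac{10 + 6 - 7}{11} = 60 \cdot \frac{1}{11} \cdot 9 = 60 \cdot \frac{9}{11} = \frac{540}{11}$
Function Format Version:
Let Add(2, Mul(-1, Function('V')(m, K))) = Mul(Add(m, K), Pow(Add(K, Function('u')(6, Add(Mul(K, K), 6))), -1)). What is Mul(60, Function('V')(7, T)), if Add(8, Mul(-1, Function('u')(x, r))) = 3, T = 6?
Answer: Rational(540, 11) ≈ 49.091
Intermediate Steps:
Function('u')(x, r) = 5 (Function('u')(x, r) = Add(8, Mul(-1, 3)) = Add(8, -3) = 5)
Function('V')(m, K) = Add(2, Mul(-1, Pow(Add(5, K), -1), Add(K, m))) (Function('V')(m, K) = Add(2, Mul(-1, Mul(Add(m, K), Pow(Add(K, 5), -1)))) = Add(2, Mul(-1, Mul(Add(K, m), Pow(Add(5, K), -1)))) = Add(2, Mul(-1, Mul(Pow(Add(5, K), -1), Add(K, m)))) = Add(2, Mul(-1, Pow(Add(5, K), -1), Add(K, m))))
Mul(60, Function('V')(7, T)) = Mul(60, Mul(Pow(Add(5, 6), -1), Add(10, 6, Mul(-1, 7)))) = Mul(60, Mul(Pow(11, -1), Add(10, 6, -7))) = Mul(60, Mul(Rational(1, 11), 9)) = Mul(60, Rational(9, 11)) = Rational(540, 11)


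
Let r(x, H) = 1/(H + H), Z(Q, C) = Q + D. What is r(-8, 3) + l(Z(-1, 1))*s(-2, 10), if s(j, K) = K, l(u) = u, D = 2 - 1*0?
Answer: 61/6 ≈ 10.167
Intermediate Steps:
D = 2 (D = 2 + 0 = 2)
Z(Q, C) = 2 + Q (Z(Q, C) = Q + 2 = 2 + Q)
r(x, H) = 1/(2*H)
r(-8, 3) + l(Z(-1, 1))*s(-2, 10) = (1/2)/3 + (2 - 1)*10 = (1/2)*(1/3) + 1*10 = 1/6 + 10 = 61/6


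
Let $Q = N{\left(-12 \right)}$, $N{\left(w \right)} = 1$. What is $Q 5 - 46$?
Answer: $-41$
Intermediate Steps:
$Q = 1$
$Q 5 - 46 = 1 \cdot 5 - 46 = 5 - 46 = -41$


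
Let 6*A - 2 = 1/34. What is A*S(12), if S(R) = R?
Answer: 69/17 ≈ 4.0588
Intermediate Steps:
A = 23/68 (A = 1/3 + (1/6)/34 = 1/3 + (1/6)*(1/34) = 1/3 + 1/204 = 23/68 ≈ 0.33824)
A*S(12) = (23/68)*12 = 69/17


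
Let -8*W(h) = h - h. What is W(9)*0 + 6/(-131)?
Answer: -6/131 ≈ -0.045802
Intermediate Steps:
W(h) = 0 (W(h) = -(h - h)/8 = -⅛*0 = 0)
W(9)*0 + 6/(-131) = 0*0 + 6/(-131) = 0 + 6*(-1/131) = 0 - 6/131 = -6/131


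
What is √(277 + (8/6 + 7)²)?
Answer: √3118/3 ≈ 18.613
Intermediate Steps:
√(277 + (8/6 + 7)²) = √(277 + (8*(⅙) + 7)²) = √(277 + (4/3 + 7)²) = √(277 + (25/3)²) = √(277 + 625/9) = √(3118/9) = √3118/3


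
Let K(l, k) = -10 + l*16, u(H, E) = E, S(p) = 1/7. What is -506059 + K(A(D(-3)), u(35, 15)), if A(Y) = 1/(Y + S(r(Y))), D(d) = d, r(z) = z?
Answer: -2530373/5 ≈ -5.0607e+5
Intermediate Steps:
S(p) = ⅐
A(Y) = 1/(⅐ + Y) (A(Y) = 1/(Y + ⅐) = 1/(⅐ + Y))
K(l, k) = -10 + 16*l
-506059 + K(A(D(-3)), u(35, 15)) = -506059 + (-10 + 16*(7/(1 + 7*(-3)))) = -506059 + (-10 + 16*(7/(1 - 21))) = -506059 + (-10 + 16*(7/(-20))) = -506059 + (-10 + 16*(7*(-1/20))) = -506059 + (-10 + 16*(-7/20)) = -506059 + (-10 - 28/5) = -506059 - 78/5 = -2530373/5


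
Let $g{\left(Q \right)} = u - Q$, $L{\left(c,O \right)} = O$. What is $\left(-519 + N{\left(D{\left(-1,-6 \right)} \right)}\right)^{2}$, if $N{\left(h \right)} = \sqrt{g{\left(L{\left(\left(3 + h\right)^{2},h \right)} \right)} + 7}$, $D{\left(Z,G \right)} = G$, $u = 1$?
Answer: $\left(519 - \sqrt{14}\right)^{2} \approx 2.6549 \cdot 10^{5}$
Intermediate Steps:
$g{\left(Q \right)} = 1 - Q$
$N{\left(h \right)} = \sqrt{8 - h}$ ($N{\left(h \right)} = \sqrt{\left(1 - h\right) + 7} = \sqrt{8 - h}$)
$\left(-519 + N{\left(D{\left(-1,-6 \right)} \right)}\right)^{2} = \left(-519 + \sqrt{8 - -6}\right)^{2} = \left(-519 + \sqrt{8 + 6}\right)^{2} = \left(-519 + \sqrt{14}\right)^{2}$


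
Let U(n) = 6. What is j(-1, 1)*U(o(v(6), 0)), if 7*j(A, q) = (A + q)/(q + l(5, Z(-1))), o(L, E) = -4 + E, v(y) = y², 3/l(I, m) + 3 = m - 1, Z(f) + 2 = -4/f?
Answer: 0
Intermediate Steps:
Z(f) = -2 - 4/f
l(I, m) = 3/(-4 + m) (l(I, m) = 3/(-3 + (m - 1)) = 3/(-3 + (-1 + m)) = 3/(-4 + m))
j(A, q) = (A + q)/(7*(-3/2 + q)) (j(A, q) = ((A + q)/(q + 3/(-4 + (-2 - 4/(-1)))))/7 = ((A + q)/(q + 3/(-4 + (-2 - 4*(-1)))))/7 = ((A + q)/(q + 3/(-4 + (-2 + 4))))/7 = ((A + q)/(q + 3/(-4 + 2)))/7 = ((A + q)/(q + 3/(-2)))/7 = ((A + q)/(q + 3*(-½)))/7 = ((A + q)/(q - 3/2))/7 = ((A + q)/(-3/2 + q))/7 = (A + q)/(7*(-3/2 + q)))
j(-1, 1)*U(o(v(6), 0)) = (2*(-1 + 1)/(7*(-3 + 2*1)))*6 = ((2/7)*0/(-3 + 2))*6 = ((2/7)*0/(-1))*6 = ((2/7)*(-1)*0)*6 = 0*6 = 0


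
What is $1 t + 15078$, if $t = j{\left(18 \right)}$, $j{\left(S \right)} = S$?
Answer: $15096$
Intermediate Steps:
$t = 18$
$1 t + 15078 = 1 \cdot 18 + 15078 = 18 + 15078 = 15096$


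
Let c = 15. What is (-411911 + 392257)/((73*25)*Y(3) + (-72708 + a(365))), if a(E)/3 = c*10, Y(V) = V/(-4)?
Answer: 78616/294507 ≈ 0.26694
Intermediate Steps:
Y(V) = -V/4 (Y(V) = V*(-¼) = -V/4)
a(E) = 450 (a(E) = 3*(15*10) = 3*150 = 450)
(-411911 + 392257)/((73*25)*Y(3) + (-72708 + a(365))) = (-411911 + 392257)/((73*25)*(-¼*3) + (-72708 + 450)) = -19654/(1825*(-¾) - 72258) = -19654/(-5475/4 - 72258) = -19654/(-294507/4) = -19654*(-4/294507) = 78616/294507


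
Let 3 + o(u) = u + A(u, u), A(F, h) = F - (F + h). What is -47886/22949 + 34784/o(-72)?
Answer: -798401674/68847 ≈ -11597.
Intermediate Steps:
A(F, h) = -h (A(F, h) = F + (-F - h) = -h)
o(u) = -3 (o(u) = -3 + (u - u) = -3 + 0 = -3)
-47886/22949 + 34784/o(-72) = -47886/22949 + 34784/(-3) = -47886*1/22949 + 34784*(-⅓) = -47886/22949 - 34784/3 = -798401674/68847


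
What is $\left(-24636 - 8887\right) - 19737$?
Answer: $-53260$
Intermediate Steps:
$\left(-24636 - 8887\right) - 19737 = -33523 - 19737 = -53260$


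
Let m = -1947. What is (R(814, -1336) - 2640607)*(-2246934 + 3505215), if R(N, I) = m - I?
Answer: -3323394426258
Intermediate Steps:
R(N, I) = -1947 - I
(R(814, -1336) - 2640607)*(-2246934 + 3505215) = ((-1947 - 1*(-1336)) - 2640607)*(-2246934 + 3505215) = ((-1947 + 1336) - 2640607)*1258281 = (-611 - 2640607)*1258281 = -2641218*1258281 = -3323394426258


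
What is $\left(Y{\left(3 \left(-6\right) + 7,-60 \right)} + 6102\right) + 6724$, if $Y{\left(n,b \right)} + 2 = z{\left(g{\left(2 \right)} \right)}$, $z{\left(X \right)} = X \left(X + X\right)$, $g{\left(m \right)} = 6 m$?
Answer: $13112$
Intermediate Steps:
$z{\left(X \right)} = 2 X^{2}$ ($z{\left(X \right)} = X 2 X = 2 X^{2}$)
$Y{\left(n,b \right)} = 286$ ($Y{\left(n,b \right)} = -2 + 2 \left(6 \cdot 2\right)^{2} = -2 + 2 \cdot 12^{2} = -2 + 2 \cdot 144 = -2 + 288 = 286$)
$\left(Y{\left(3 \left(-6\right) + 7,-60 \right)} + 6102\right) + 6724 = \left(286 + 6102\right) + 6724 = 6388 + 6724 = 13112$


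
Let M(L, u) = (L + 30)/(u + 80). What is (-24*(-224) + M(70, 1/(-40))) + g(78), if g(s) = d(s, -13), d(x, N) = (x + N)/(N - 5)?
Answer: 309424897/57582 ≈ 5373.6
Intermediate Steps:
M(L, u) = (30 + L)/(80 + u)
d(x, N) = (N + x)/(-5 + N)
g(s) = 13/18 - s/18 (g(s) = (-13 + s)/(-5 - 13) = (-13 + s)/(-18) = -(-13 + s)/18 = 13/18 - s/18)
(-24*(-224) + M(70, 1/(-40))) + g(78) = (-24*(-224) + (30 + 70)/(80 + 1/(-40))) + (13/18 - 1/18*78) = (5376 + 100/(80 - 1/40)) + (13/18 - 13/3) = (5376 + 100/(3199/40)) - 65/18 = (5376 + (40/3199)*100) - 65/18 = (5376 + 4000/3199) - 65/18 = 17201824/3199 - 65/18 = 309424897/57582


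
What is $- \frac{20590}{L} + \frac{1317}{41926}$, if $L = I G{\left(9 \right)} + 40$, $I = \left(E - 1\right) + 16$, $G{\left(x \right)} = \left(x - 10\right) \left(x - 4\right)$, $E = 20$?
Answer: $\frac{172686827}{1132002} \approx 152.55$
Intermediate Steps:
$G{\left(x \right)} = \left(-10 + x\right) \left(-4 + x\right)$
$I = 35$ ($I = \left(20 - 1\right) + 16 = 19 + 16 = 35$)
$L = -135$ ($L = 35 \left(40 + 9^{2} - 126\right) + 40 = 35 \left(40 + 81 - 126\right) + 40 = 35 \left(-5\right) + 40 = -175 + 40 = -135$)
$- \frac{20590}{L} + \frac{1317}{41926} = - \frac{20590}{-135} + \frac{1317}{41926} = \left(-20590\right) \left(- \frac{1}{135}\right) + 1317 \cdot \frac{1}{41926} = \frac{4118}{27} + \frac{1317}{41926} = \frac{172686827}{1132002}$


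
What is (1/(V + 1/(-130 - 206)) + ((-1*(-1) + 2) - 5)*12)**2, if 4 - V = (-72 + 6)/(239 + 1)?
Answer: 29093442624/51509329 ≈ 564.82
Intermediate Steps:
V = 171/40 (V = 4 - (-72 + 6)/(239 + 1) = 4 - (-66)/240 = 4 - 1*(-11/40) = 4 + 11/40 = 171/40 ≈ 4.2750)
(1/(V + 1/(-130 - 206)) + ((-1*(-1) + 2) - 5)*12)**2 = (1/(171/40 + 1/(-130 - 206)) + ((-1*(-1) + 2) - 5)*12)**2 = (1/(171/40 + 1/(-336)) + ((1 + 2) - 5)*12)**2 = (1/(171/40 - 1/336) + (3 - 5)*12)**2 = (1/(7177/1680) - 2*12)**2 = (1680/7177 - 24)**2 = (-170568/7177)**2 = 29093442624/51509329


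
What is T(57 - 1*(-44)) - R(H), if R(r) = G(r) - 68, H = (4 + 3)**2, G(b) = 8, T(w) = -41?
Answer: 19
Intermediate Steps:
H = 49 (H = 7**2 = 49)
R(r) = -60 (R(r) = 8 - 68 = -60)
T(57 - 1*(-44)) - R(H) = -41 - 1*(-60) = -41 + 60 = 19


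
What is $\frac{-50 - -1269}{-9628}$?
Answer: $- \frac{1219}{9628} \approx -0.12661$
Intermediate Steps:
$\frac{-50 - -1269}{-9628} = \left(-50 + 1269\right) \left(- \frac{1}{9628}\right) = 1219 \left(- \frac{1}{9628}\right) = - \frac{1219}{9628}$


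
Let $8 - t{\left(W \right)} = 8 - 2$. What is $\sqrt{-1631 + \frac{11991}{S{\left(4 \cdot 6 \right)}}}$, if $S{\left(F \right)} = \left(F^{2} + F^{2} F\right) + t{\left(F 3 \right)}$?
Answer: $\frac{i \sqrt{338125417742}}{14402} \approx 40.375 i$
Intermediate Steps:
$t{\left(W \right)} = 2$ ($t{\left(W \right)} = 8 - \left(8 - 2\right) = 8 - 6 = 2$)
$S{\left(F \right)} = 2 + F^{2} + F^{3}$ ($S{\left(F \right)} = \left(F^{2} + F^{2} F\right) + 2 = \left(F^{2} + F^{3}\right) + 2 = 2 + F^{2} + F^{3}$)
$\sqrt{-1631 + \frac{11991}{S{\left(4 \cdot 6 \right)}}} = \sqrt{-1631 + \frac{11991}{2 + \left(4 \cdot 6\right)^{2} + \left(4 \cdot 6\right)^{3}}} = \sqrt{-1631 + \frac{11991}{2 + 24^{2} + 24^{3}}} = \sqrt{-1631 + \frac{11991}{2 + 576 + 13824}} = \sqrt{-1631 + \frac{11991}{14402}} = \sqrt{- \frac{23477671}{14402}} = \frac{i \sqrt{338125417742}}{14402}$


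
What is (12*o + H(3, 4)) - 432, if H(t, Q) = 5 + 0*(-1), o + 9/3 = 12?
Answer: -319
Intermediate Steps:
o = 9 (o = -3 + 12 = 9)
H(t, Q) = 5 (H(t, Q) = 5 + 0 = 5)
(12*o + H(3, 4)) - 432 = (12*9 + 5) - 432 = (108 + 5) - 432 = 113 - 432 = -319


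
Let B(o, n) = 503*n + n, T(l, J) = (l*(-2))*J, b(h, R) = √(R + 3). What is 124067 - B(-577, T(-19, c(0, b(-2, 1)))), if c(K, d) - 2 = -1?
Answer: 104915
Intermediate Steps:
b(h, R) = √(3 + R)
c(K, d) = 1 (c(K, d) = 2 - 1 = 1)
T(l, J) = -2*J*l (T(l, J) = (-2*l)*J = -2*J*l)
B(o, n) = 504*n
124067 - B(-577, T(-19, c(0, b(-2, 1)))) = 124067 - 504*(-2*1*(-19)) = 124067 - 504*38 = 124067 - 1*19152 = 124067 - 19152 = 104915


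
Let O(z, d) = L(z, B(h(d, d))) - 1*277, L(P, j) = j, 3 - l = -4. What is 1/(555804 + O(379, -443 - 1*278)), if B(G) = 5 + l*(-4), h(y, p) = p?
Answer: 1/555504 ≈ 1.8002e-6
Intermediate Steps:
l = 7 (l = 3 - 1*(-4) = 3 + 4 = 7)
B(G) = -23 (B(G) = 5 + 7*(-4) = 5 - 28 = -23)
O(z, d) = -300 (O(z, d) = -23 - 1*277 = -23 - 277 = -300)
1/(555804 + O(379, -443 - 1*278)) = 1/(555804 - 300) = 1/555504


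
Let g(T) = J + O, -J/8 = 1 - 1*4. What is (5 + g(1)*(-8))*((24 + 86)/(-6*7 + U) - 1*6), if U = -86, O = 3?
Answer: 92629/64 ≈ 1447.3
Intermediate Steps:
J = 24 (J = -8*(1 - 1*4) = -8*(1 - 4) = -8*(-3) = 24)
g(T) = 27 (g(T) = 24 + 3 = 27)
(5 + g(1)*(-8))*((24 + 86)/(-6*7 + U) - 1*6) = (5 + 27*(-8))*((24 + 86)/(-6*7 - 86) - 1*6) = (5 - 216)*(110/(-42 - 86) - 6) = -211*(110/(-128) - 6) = -211*(110*(-1/128) - 6) = -211*(-55/64 - 6) = -211*(-439/64) = 92629/64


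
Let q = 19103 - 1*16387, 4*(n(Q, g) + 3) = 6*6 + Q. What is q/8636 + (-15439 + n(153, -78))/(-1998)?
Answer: 138375629/17254728 ≈ 8.0196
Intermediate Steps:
n(Q, g) = 6 + Q/4 (n(Q, g) = -3 + (6*6 + Q)/4 = -3 + (36 + Q)/4 = -3 + (9 + Q/4) = 6 + Q/4)
q = 2716 (q = 19103 - 16387 = 2716)
q/8636 + (-15439 + n(153, -78))/(-1998) = 2716/8636 + (-15439 + (6 + (1/4)*153))/(-1998) = 2716*(1/8636) + (-15439 + (6 + 153/4))*(-1/1998) = 679/2159 + (-15439 + 177/4)*(-1/1998) = 679/2159 - 61579/4*(-1/1998) = 679/2159 + 61579/7992 = 138375629/17254728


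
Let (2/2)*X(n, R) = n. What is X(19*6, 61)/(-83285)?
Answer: -114/83285 ≈ -0.0013688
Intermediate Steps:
X(n, R) = n
X(19*6, 61)/(-83285) = (19*6)/(-83285) = 114*(-1/83285) = -114/83285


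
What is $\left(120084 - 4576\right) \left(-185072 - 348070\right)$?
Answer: $-61582166136$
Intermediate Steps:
$\left(120084 - 4576\right) \left(-185072 - 348070\right) = 115508 \left(-533142\right) = -61582166136$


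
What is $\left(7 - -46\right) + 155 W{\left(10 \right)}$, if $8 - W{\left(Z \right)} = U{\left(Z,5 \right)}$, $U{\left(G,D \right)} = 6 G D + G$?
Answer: $-46757$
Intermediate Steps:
$U{\left(G,D \right)} = G + 6 D G$ ($U{\left(G,D \right)} = 6 D G + G = G + 6 D G$)
$W{\left(Z \right)} = 8 - 31 Z$ ($W{\left(Z \right)} = 8 - Z \left(1 + 6 \cdot 5\right) = 8 - Z \left(1 + 30\right) = 8 - Z 31 = 8 - 31 Z$)
$\left(7 - -46\right) + 155 W{\left(10 \right)} = \left(7 - -46\right) + 155 \left(8 - 310\right) = \left(7 + 46\right) + 155 \left(8 - 310\right) = 53 + 155 \left(-302\right) = 53 - 46810 = -46757$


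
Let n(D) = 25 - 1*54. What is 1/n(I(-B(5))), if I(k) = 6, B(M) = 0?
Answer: -1/29 ≈ -0.034483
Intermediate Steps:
n(D) = -29 (n(D) = 25 - 54 = -29)
1/n(I(-B(5))) = 1/(-29) = -1/29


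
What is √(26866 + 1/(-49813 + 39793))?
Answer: √674339284095/5010 ≈ 163.91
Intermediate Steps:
√(26866 + 1/(-49813 + 39793)) = √(26866 + 1/(-10020)) = √(26866 - 1/10020) = √(269197319/10020) = √674339284095/5010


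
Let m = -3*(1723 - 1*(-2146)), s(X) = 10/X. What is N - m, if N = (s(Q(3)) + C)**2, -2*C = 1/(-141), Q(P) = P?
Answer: 923920549/79524 ≈ 11618.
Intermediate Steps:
C = 1/282 (C = -1/2/(-141) = -1/2*(-1/141) = 1/282 ≈ 0.0035461)
m = -11607 (m = -3*(1723 + 2146) = -3*3869 = -11607)
N = 885481/79524 (N = (10/3 + 1/282)**2 = (941/282)**2 = 885481/79524 ≈ 11.135)
N - m = 885481/79524 - 1*(-11607) = 885481/79524 + 11607 = 923920549/79524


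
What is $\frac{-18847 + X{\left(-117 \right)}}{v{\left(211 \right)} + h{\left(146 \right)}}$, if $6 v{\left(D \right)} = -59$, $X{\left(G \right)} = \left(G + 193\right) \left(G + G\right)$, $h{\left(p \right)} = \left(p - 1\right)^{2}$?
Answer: $- \frac{31398}{18013} \approx -1.7431$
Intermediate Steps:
$h{\left(p \right)} = \left(-1 + p\right)^{2}$
$X{\left(G \right)} = 2 G \left(193 + G\right)$ ($X{\left(G \right)} = \left(193 + G\right) 2 G = 2 G \left(193 + G\right)$)
$v{\left(D \right)} = - \frac{59}{6}$ ($v{\left(D \right)} = \frac{1}{6} \left(-59\right) = - \frac{59}{6}$)
$\frac{-18847 + X{\left(-117 \right)}}{v{\left(211 \right)} + h{\left(146 \right)}} = \frac{-18847 + 2 \left(-117\right) \left(193 - 117\right)}{- \frac{59}{6} + \left(-1 + 146\right)^{2}} = \frac{-18847 + 2 \left(-117\right) 76}{- \frac{59}{6} + 145^{2}} = \frac{-18847 - 17784}{- \frac{59}{6} + 21025} = - \frac{36631}{\frac{126091}{6}} = \left(-36631\right) \frac{6}{126091} = - \frac{31398}{18013}$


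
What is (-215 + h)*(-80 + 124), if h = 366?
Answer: 6644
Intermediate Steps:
(-215 + h)*(-80 + 124) = (-215 + 366)*(-80 + 124) = 151*44 = 6644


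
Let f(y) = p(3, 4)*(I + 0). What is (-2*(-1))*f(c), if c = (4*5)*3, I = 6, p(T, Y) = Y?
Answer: 48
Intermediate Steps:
c = 60 (c = 20*3 = 60)
f(y) = 24 (f(y) = 4*(6 + 0) = 4*6 = 24)
(-2*(-1))*f(c) = -2*(-1)*24 = 2*24 = 48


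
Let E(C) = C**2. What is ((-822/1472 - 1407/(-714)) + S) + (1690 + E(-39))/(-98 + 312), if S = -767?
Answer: -1004868729/1338784 ≈ -750.58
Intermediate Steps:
((-822/1472 - 1407/(-714)) + S) + (1690 + E(-39))/(-98 + 312) = ((-822/1472 - 1407/(-714)) - 767) + (1690 + (-39)**2)/(-98 + 312) = ((-822*1/1472 - 1407*(-1/714)) - 767) + (1690 + 1521)/214 = ((-411/736 + 67/34) - 767) + 3211*(1/214) = (17669/12512 - 767) + 3211/214 = -9579035/12512 + 3211/214 = -1004868729/1338784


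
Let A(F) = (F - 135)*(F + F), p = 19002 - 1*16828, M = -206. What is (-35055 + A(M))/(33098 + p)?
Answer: 105437/35272 ≈ 2.9893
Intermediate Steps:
p = 2174 (p = 19002 - 16828 = 2174)
A(F) = 2*F*(-135 + F) (A(F) = (-135 + F)*(2*F) = 2*F*(-135 + F))
(-35055 + A(M))/(33098 + p) = (-35055 + 2*(-206)*(-135 - 206))/(33098 + 2174) = (-35055 + 2*(-206)*(-341))/35272 = (-35055 + 140492)*(1/35272) = 105437*(1/35272) = 105437/35272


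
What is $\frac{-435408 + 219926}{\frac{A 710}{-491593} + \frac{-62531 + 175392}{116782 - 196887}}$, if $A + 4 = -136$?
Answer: $\frac{8485478017576730}{47519240573} \approx 1.7857 \cdot 10^{5}$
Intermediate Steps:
$A = -140$ ($A = -4 - 136 = -140$)
$\frac{-435408 + 219926}{\frac{A 710}{-491593} + \frac{-62531 + 175392}{116782 - 196887}} = \frac{-435408 + 219926}{\frac{\left(-140\right) 710}{-491593} + \frac{-62531 + 175392}{116782 - 196887}} = - \frac{215482}{\left(-99400\right) \left(- \frac{1}{491593}\right) + \frac{112861}{-80105}} = - \frac{215482}{\frac{99400}{491593} + 112861 \left(- \frac{1}{80105}\right)} = - \frac{215482}{\frac{99400}{491593} - \frac{112861}{80105}} = - \frac{215482}{- \frac{47519240573}{39379057265}} = \left(-215482\right) \left(- \frac{39379057265}{47519240573}\right) = \frac{8485478017576730}{47519240573}$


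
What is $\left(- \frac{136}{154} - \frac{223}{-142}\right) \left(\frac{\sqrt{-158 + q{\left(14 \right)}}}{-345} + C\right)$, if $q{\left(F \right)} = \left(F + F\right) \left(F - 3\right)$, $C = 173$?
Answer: $\frac{1300095}{10934} - \frac{2505 \sqrt{6}}{251482} \approx 118.88$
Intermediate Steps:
$q{\left(F \right)} = 2 F \left(-3 + F\right)$
$\left(- \frac{136}{154} - \frac{223}{-142}\right) \left(\frac{\sqrt{-158 + q{\left(14 \right)}}}{-345} + C\right) = \left(- \frac{136}{154} - \frac{223}{-142}\right) \left(\frac{\sqrt{-158 + 2 \cdot 14 \left(-3 + 14\right)}}{-345} + 173\right) = \left(\left(-136\right) \frac{1}{154} - - \frac{223}{142}\right) \left(\sqrt{-158 + 2 \cdot 14 \cdot 11} \left(- \frac{1}{345}\right) + 173\right) = \left(- \frac{68}{77} + \frac{223}{142}\right) \left(\sqrt{-158 + 308} \left(- \frac{1}{345}\right) + 173\right) = \frac{7515 \left(\sqrt{150} \left(- \frac{1}{345}\right) + 173\right)}{10934} = \frac{7515 \left(5 \sqrt{6} \left(- \frac{1}{345}\right) + 173\right)}{10934} = \frac{7515 \left(- \frac{\sqrt{6}}{69} + 173\right)}{10934} = \frac{7515 \left(173 - \frac{\sqrt{6}}{69}\right)}{10934} = \frac{1300095}{10934} - \frac{2505 \sqrt{6}}{251482}$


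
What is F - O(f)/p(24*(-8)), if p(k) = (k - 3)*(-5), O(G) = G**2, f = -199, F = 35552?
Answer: 34623599/975 ≈ 35511.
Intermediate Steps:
p(k) = 15 - 5*k (p(k) = (-3 + k)*(-5) = 15 - 5*k)
F - O(f)/p(24*(-8)) = 35552 - (-199)**2/(15 - 120*(-8)) = 35552 - 39601/(15 - 5*(-192)) = 35552 - 39601/(15 + 960) = 35552 - 39601/975 = 34623599/975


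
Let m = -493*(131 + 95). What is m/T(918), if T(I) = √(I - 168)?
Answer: -55709*√30/75 ≈ -4068.4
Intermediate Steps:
T(I) = √(-168 + I)
m = -111418 (m = -493*226 = -111418)
m/T(918) = -111418/√(-168 + 918) = -111418*√30/150 = -55709*√30/75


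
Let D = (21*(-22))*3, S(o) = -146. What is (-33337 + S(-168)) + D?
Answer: -34869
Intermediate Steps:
D = -1386 (D = -462*3 = -1386)
(-33337 + S(-168)) + D = (-33337 - 146) - 1386 = -33483 - 1386 = -34869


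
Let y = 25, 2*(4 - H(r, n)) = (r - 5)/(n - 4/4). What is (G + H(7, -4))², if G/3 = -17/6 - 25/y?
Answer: 5329/100 ≈ 53.290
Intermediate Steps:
H(r, n) = 4 - (-5 + r)/(2*(-1 + n)) (H(r, n) = 4 - (r - 5)/(2*(n - 4/4)) = 4 - (-5 + r)/(2*(n - 4*¼)) = 4 - (-5 + r)/(2*(n - 1)) = 4 - (-5 + r)/(2*(-1 + n)))
G = -23/2 (G = 3*(-17/6 - 25/25) = 3*(-17*⅙ - 25*1/25) = 3*(-17/6 - 1) = 3*(-23/6) = -23/2 ≈ -11.500)
(G + H(7, -4))² = (-23/2 + (-3 - 1*7 + 8*(-4))/(2*(-1 - 4)))² = (-23/2 + (½)*(-3 - 7 - 32)/(-5))² = (-23/2 + (½)*(-⅕)*(-42))² = (-23/2 + 21/5)² = (-73/10)² = 5329/100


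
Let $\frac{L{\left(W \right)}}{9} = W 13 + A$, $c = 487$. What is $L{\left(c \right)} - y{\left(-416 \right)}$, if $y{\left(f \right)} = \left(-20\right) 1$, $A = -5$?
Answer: $56954$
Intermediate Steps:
$y{\left(f \right)} = -20$
$L{\left(W \right)} = -45 + 117 W$ ($L{\left(W \right)} = 9 \left(W 13 - 5\right) = 9 \left(13 W - 5\right) = 9 \left(-5 + 13 W\right) = -45 + 117 W$)
$L{\left(c \right)} - y{\left(-416 \right)} = \left(-45 + 117 \cdot 487\right) - -20 = \left(-45 + 56979\right) + 20 = 56934 + 20 = 56954$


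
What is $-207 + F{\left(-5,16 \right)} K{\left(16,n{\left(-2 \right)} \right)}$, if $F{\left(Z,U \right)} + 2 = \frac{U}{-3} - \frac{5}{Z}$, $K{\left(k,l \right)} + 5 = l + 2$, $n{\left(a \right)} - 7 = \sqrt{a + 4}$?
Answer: $- \frac{697}{3} - \frac{19 \sqrt{2}}{3} \approx -241.29$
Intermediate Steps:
$n{\left(a \right)} = 7 + \sqrt{4 + a}$ ($n{\left(a \right)} = 7 + \sqrt{a + 4} = 7 + \sqrt{4 + a}$)
$K{\left(k,l \right)} = -3 + l$ ($K{\left(k,l \right)} = -5 + \left(l + 2\right) = -5 + \left(2 + l\right) = -3 + l$)
$F{\left(Z,U \right)} = -2 - \frac{5}{Z} - \frac{U}{3}$ ($F{\left(Z,U \right)} = -2 + \left(\frac{U}{-3} - \frac{5}{Z}\right) = -2 + \left(U \left(- \frac{1}{3}\right) - \frac{5}{Z}\right) = -2 - \left(\frac{5}{Z} + \frac{U}{3}\right) = -2 - \frac{5}{Z} - \frac{U}{3}$)
$-207 + F{\left(-5,16 \right)} K{\left(16,n{\left(-2 \right)} \right)} = -207 + \left(-2 - \frac{5}{-5} - \frac{16}{3}\right) \left(-3 + \left(7 + \sqrt{4 - 2}\right)\right) = -207 + \left(-2 - -1 - \frac{16}{3}\right) \left(-3 + \left(7 + \sqrt{2}\right)\right) = -207 + \left(-2 + 1 - \frac{16}{3}\right) \left(4 + \sqrt{2}\right) = -207 - \frac{19 \left(4 + \sqrt{2}\right)}{3} = -207 - \left(\frac{76}{3} + \frac{19 \sqrt{2}}{3}\right) = - \frac{697}{3} - \frac{19 \sqrt{2}}{3}$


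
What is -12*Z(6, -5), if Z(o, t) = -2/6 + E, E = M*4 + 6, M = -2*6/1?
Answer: 508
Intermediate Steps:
M = -12 (M = -12*1 = -12)
E = -42 (E = -12*4 + 6 = -48 + 6 = -42)
Z(o, t) = -127/3 (Z(o, t) = -2/6 - 42 = -2*⅙ - 42 = -⅓ - 42 = -127/3)
-12*Z(6, -5) = -12*(-127/3) = 508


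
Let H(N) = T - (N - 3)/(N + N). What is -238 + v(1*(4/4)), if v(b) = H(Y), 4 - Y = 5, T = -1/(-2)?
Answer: -479/2 ≈ -239.50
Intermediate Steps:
T = ½ (T = -1*(-½) = ½ ≈ 0.50000)
Y = -1 (Y = 4 - 1*5 = 4 - 5 = -1)
H(N) = ½ - (-3 + N)/(2*N) (H(N) = ½ - (N - 3)/(N + N) = ½ - (-3 + N)/(2*N))
v(b) = -3/2 (v(b) = (3/2)/(-1) = (3/2)*(-1) = -3/2)
-238 + v(1*(4/4)) = -238 - 3/2 = -479/2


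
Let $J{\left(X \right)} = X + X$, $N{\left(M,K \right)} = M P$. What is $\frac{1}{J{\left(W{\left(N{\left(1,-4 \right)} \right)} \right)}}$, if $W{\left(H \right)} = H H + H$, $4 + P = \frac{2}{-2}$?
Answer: $\frac{1}{40} \approx 0.025$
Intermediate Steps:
$P = -5$ ($P = -4 + \frac{2}{-2} = -4 + 2 \left(- \frac{1}{2}\right) = -4 - 1 = -5$)
$N{\left(M,K \right)} = - 5 M$ ($N{\left(M,K \right)} = M \left(-5\right) = - 5 M$)
$W{\left(H \right)} = H + H^{2}$ ($W{\left(H \right)} = H^{2} + H = H + H^{2}$)
$J{\left(X \right)} = 2 X$
$\frac{1}{J{\left(W{\left(N{\left(1,-4 \right)} \right)} \right)}} = \frac{1}{2 \left(-5\right) 1 \left(1 - 5\right)} = \frac{1}{2 \left(- 5 \left(1 - 5\right)\right)} = \frac{1}{2 \left(\left(-5\right) \left(-4\right)\right)} = \frac{1}{2 \cdot 20} = \frac{1}{40}$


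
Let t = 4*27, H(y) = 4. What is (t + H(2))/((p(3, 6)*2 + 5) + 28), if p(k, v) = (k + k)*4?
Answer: 112/81 ≈ 1.3827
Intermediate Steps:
p(k, v) = 8*k (p(k, v) = (2*k)*4 = 8*k)
t = 108
(t + H(2))/((p(3, 6)*2 + 5) + 28) = (108 + 4)/(((8*3)*2 + 5) + 28) = 112/((24*2 + 5) + 28) = 112/((48 + 5) + 28) = 112/(53 + 28) = 112/81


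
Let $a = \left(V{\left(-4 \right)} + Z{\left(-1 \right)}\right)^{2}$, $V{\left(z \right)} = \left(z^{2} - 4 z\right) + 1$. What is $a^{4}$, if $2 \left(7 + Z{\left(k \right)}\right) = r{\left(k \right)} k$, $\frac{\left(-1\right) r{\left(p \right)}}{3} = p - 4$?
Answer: $\frac{3512479453921}{256} \approx 1.3721 \cdot 10^{10}$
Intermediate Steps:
$r{\left(p \right)} = 12 - 3 p$ ($r{\left(p \right)} = - 3 \left(p - 4\right) = - 3 \left(-4 + p\right) = 12 - 3 p$)
$V{\left(z \right)} = 1 + z^{2} - 4 z$
$Z{\left(k \right)} = -7 + \frac{k \left(12 - 3 k\right)}{2}$ ($Z{\left(k \right)} = -7 + \frac{\left(12 - 3 k\right) k}{2} = -7 + \frac{k \left(12 - 3 k\right)}{2}$)
$a = \frac{1369}{4}$ ($a = \left(\left(1 + \left(-4\right)^{2} - -16\right) - \left(7 - \frac{3 \left(-4 - 1\right)}{2}\right)\right)^{2} = \left(\left(1 + 16 + 16\right) - \left(7 - - \frac{15}{2}\right)\right)^{2} = \left(33 - \frac{29}{2}\right)^{2} = \left(\frac{37}{2}\right)^{2} = \frac{1369}{4} \approx 342.25$)
$a^{4} = \left(\frac{1369}{4}\right)^{4} = \frac{3512479453921}{256}$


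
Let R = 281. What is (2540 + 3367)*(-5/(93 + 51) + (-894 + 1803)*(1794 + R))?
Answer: 534798504955/48 ≈ 1.1142e+10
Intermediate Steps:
(2540 + 3367)*(-5/(93 + 51) + (-894 + 1803)*(1794 + R)) = (2540 + 3367)*(-5/(93 + 51) + (-894 + 1803)*(1794 + 281)) = 5907*(-5/144 + 909*2075) = 5907*((1/144)*(-5) + 1886175) = 5907*(-5/144 + 1886175) = 5907*(271609195/144) = 534798504955/48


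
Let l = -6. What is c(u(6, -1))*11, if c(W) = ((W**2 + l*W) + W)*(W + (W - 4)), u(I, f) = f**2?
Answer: 88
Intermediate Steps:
c(W) = (-4 + 2*W)*(W**2 - 5*W) (c(W) = ((W**2 - 6*W) + W)*(W + (W - 4)) = (W**2 - 5*W)*(W + (-4 + W)) = (W**2 - 5*W)*(-4 + 2*W) = (-4 + 2*W)*(W**2 - 5*W))
c(u(6, -1))*11 = (2*(-1)**2*(10 + ((-1)**2)**2 - 7*(-1)**2))*11 = (2*1*(10 + 1**2 - 7*1))*11 = (2*1*(10 + 1 - 7))*11 = (2*1*4)*11 = 8*11 = 88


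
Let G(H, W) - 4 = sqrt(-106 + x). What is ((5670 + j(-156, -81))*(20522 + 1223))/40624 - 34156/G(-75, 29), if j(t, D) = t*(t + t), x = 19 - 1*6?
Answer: 61625733367/2214008 + 34156*I*sqrt(93)/109 ≈ 27834.0 + 3021.9*I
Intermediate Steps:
x = 13 (x = 19 - 6 = 13)
G(H, W) = 4 + I*sqrt(93) (G(H, W) = 4 + sqrt(-106 + 13) = 4 + sqrt(-93) = 4 + I*sqrt(93))
j(t, D) = 2*t**2 (j(t, D) = t*(2*t) = 2*t**2)
((5670 + j(-156, -81))*(20522 + 1223))/40624 - 34156/G(-75, 29) = ((5670 + 2*(-156)**2)*(20522 + 1223))/40624 - 34156/(4 + I*sqrt(93)) = ((5670 + 2*24336)*21745)*(1/40624) - 34156/(4 + I*sqrt(93)) = ((5670 + 48672)*21745)*(1/40624) - 34156/(4 + I*sqrt(93)) = (54342*21745)*(1/40624) - 34156/(4 + I*sqrt(93)) = 1181666790*(1/40624) - 34156/(4 + I*sqrt(93)) = 590833395/20312 - 34156/(4 + I*sqrt(93))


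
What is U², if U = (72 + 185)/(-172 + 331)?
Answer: 66049/25281 ≈ 2.6126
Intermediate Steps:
U = 257/159 ≈ 1.6164
U² = (257/159)² = 66049/25281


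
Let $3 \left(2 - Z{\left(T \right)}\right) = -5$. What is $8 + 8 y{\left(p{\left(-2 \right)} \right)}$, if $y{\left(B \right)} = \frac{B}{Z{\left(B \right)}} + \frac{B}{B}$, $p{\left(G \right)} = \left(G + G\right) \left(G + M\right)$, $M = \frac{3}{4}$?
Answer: $\frac{296}{11} \approx 26.909$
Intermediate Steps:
$Z{\left(T \right)} = \frac{11}{3}$ ($Z{\left(T \right)} = 2 - - \frac{5}{3} = 2 + \frac{5}{3} = \frac{11}{3}$)
$M = \frac{3}{4}$ ($M = 3 \cdot \frac{1}{4} = \frac{3}{4} \approx 0.75$)
$p{\left(G \right)} = 2 G \left(\frac{3}{4} + G\right)$ ($p{\left(G \right)} = \left(G + G\right) \left(G + \frac{3}{4}\right) = 2 G \left(\frac{3}{4} + G\right)$)
$y{\left(B \right)} = 1 + \frac{3 B}{11}$ ($y{\left(B \right)} = \frac{B}{\frac{11}{3}} + \frac{B}{B} = B \frac{3}{11} + 1 = \frac{3 B}{11} + 1 = 1 + \frac{3 B}{11}$)
$8 + 8 y{\left(p{\left(-2 \right)} \right)} = 8 + 8 \left(1 + \frac{3 \cdot \frac{1}{2} \left(-2\right) \left(3 + 4 \left(-2\right)\right)}{11}\right) = 8 + 8 \left(1 + \frac{3 \cdot \frac{1}{2} \left(-2\right) \left(3 - 8\right)}{11}\right) = 8 + 8 \left(1 + \frac{3 \cdot \frac{1}{2} \left(-2\right) \left(-5\right)}{11}\right) = 8 + 8 \left(1 + \frac{3}{11} \cdot 5\right) = 8 + 8 \left(1 + \frac{15}{11}\right) = 8 + 8 \cdot \frac{26}{11} = 8 + \frac{208}{11} = \frac{296}{11}$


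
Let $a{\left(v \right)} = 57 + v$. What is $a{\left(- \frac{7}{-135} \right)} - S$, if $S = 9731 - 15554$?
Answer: $\frac{793807}{135} \approx 5880.1$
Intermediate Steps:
$S = -5823$
$a{\left(- \frac{7}{-135} \right)} - S = \left(57 - \frac{7}{-135}\right) - -5823 = \left(57 - - \frac{7}{135}\right) + 5823 = \left(57 + \frac{7}{135}\right) + 5823 = \frac{7702}{135} + 5823 = \frac{793807}{135}$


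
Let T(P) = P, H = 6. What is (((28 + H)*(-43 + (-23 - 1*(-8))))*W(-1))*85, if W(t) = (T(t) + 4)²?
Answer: -1508580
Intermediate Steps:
W(t) = (4 + t)² (W(t) = (t + 4)² = (4 + t)²)
(((28 + H)*(-43 + (-23 - 1*(-8))))*W(-1))*85 = (((28 + 6)*(-43 + (-23 - 1*(-8))))*(4 - 1)²)*85 = ((34*(-43 + (-23 + 8)))*3²)*85 = ((34*(-43 - 15))*9)*85 = ((34*(-58))*9)*85 = -1972*9*85 = -17748*85 = -1508580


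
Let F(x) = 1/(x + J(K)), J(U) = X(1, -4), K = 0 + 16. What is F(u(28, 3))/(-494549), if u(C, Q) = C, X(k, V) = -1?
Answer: -1/13352823 ≈ -7.4891e-8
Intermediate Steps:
K = 16
J(U) = -1
F(x) = 1/(-1 + x) (F(x) = 1/(x - 1) = 1/(-1 + x))
F(u(28, 3))/(-494549) = 1/((-1 + 28)*(-494549)) = -1/494549/27 = (1/27)*(-1/494549) = -1/13352823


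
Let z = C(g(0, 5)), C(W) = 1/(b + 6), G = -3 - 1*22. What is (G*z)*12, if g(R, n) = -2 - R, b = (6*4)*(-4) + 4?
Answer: 150/43 ≈ 3.4884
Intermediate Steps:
G = -25 (G = -3 - 22 = -25)
b = -92 (b = 24*(-4) + 4 = -96 + 4 = -92)
C(W) = -1/86 (C(W) = 1/(-92 + 6) = 1/(-86) = -1/86)
z = -1/86 ≈ -0.011628
(G*z)*12 = -25*(-1/86)*12 = (25/86)*12 = 150/43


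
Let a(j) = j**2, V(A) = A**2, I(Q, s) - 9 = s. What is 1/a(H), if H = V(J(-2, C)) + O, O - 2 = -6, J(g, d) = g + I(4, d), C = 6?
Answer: 1/27225 ≈ 3.6731e-5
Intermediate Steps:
I(Q, s) = 9 + s
J(g, d) = 9 + d + g (J(g, d) = g + (9 + d) = 9 + d + g)
O = -4 (O = 2 - 6 = -4)
H = 165 (H = (9 + 6 - 2)**2 - 4 = 13**2 - 4 = 169 - 4 = 165)
1/a(H) = 1/(165**2) = 1/27225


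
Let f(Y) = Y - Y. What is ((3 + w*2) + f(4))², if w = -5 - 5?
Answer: 289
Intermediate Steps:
w = -10
f(Y) = 0
((3 + w*2) + f(4))² = ((3 - 10*2) + 0)² = ((3 - 20) + 0)² = (-17 + 0)² = (-17)² = 289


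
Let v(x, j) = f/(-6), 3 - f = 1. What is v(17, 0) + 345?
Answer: 1034/3 ≈ 344.67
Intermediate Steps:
f = 2 (f = 3 - 1*1 = 3 - 1 = 2)
v(x, j) = -⅓ (v(x, j) = 2/(-6) = 2*(-⅙) = -⅓)
v(17, 0) + 345 = -⅓ + 345 = 1034/3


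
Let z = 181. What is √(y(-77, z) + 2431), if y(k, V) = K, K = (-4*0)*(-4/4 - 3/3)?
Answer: √2431 ≈ 49.305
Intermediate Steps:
K = 0 (K = 0*(-4*¼ - 3*⅓) = 0*(-1 - 1) = 0*(-2) = 0)
y(k, V) = 0
√(y(-77, z) + 2431) = √(0 + 2431) = √2431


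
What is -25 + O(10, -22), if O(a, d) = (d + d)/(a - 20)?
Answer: -103/5 ≈ -20.600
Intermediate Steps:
O(a, d) = 2*d/(-20 + a) (O(a, d) = (2*d)/(-20 + a) = 2*d/(-20 + a))
-25 + O(10, -22) = -25 + 2*(-22)/(-20 + 10) = -25 + 2*(-22)/(-10) = -25 + 2*(-22)*(-⅒) = -25 + 22/5 = -103/5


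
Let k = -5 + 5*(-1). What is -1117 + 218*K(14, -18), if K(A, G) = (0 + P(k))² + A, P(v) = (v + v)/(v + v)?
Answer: 2153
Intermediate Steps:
k = -10 (k = -5 - 5 = -10)
P(v) = 1 (P(v) = (2*v)/((2*v)) = (2*v)*(1/(2*v)) = 1)
K(A, G) = 1 + A (K(A, G) = (0 + 1)² + A = 1² + A = 1 + A)
-1117 + 218*K(14, -18) = -1117 + 218*(1 + 14) = -1117 + 218*15 = -1117 + 3270 = 2153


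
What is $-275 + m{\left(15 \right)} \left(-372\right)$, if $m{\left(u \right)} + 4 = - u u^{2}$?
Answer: $1256713$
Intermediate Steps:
$m{\left(u \right)} = -4 - u^{3}$ ($m{\left(u \right)} = -4 + - u u^{2} = -4 - u^{3}$)
$-275 + m{\left(15 \right)} \left(-372\right) = -275 + \left(-4 - 15^{3}\right) \left(-372\right) = -275 + \left(-4 - 3375\right) \left(-372\right) = -275 - -1256988 = -275 + 1256988 = 1256713$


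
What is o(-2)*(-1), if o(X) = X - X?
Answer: 0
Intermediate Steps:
o(X) = 0
o(-2)*(-1) = 0*(-1) = 0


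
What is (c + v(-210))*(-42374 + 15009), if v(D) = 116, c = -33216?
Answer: 905781500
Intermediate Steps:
(c + v(-210))*(-42374 + 15009) = (-33216 + 116)*(-42374 + 15009) = -33100*(-27365) = 905781500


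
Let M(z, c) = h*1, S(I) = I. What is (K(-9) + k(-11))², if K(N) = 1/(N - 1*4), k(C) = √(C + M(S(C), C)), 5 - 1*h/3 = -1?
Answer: 1184/169 - 2*√7/13 ≈ 6.5989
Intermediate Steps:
h = 18 (h = 15 - 3*(-1) = 15 + 3 = 18)
M(z, c) = 18 (M(z, c) = 18*1 = 18)
k(C) = √(18 + C) (k(C) = √(C + 18) = √(18 + C))
K(N) = 1/(-4 + N) (K(N) = 1/(N - 4) = 1/(-4 + N))
(K(-9) + k(-11))² = (1/(-4 - 9) + √(18 - 11))² = (1/(-13) + √7)² = (-1/13 + √7)²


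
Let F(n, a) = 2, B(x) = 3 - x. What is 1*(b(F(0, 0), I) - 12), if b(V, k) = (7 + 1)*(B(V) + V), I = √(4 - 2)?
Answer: 12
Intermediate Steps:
I = √2 ≈ 1.4142
b(V, k) = 24 (b(V, k) = (7 + 1)*((3 - V) + V) = 8*3 = 24)
1*(b(F(0, 0), I) - 12) = 1*(24 - 12) = 1*12 = 12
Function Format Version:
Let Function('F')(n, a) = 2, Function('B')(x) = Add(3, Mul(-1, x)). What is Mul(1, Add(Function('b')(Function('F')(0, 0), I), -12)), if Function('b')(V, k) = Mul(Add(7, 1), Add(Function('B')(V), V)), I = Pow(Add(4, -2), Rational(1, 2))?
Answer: 12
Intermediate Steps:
I = Pow(2, Rational(1, 2)) ≈ 1.4142
Function('b')(V, k) = 24 (Function('b')(V, k) = Mul(Add(7, 1), Add(Add(3, Mul(-1, V)), V)) = Mul(8, 3) = 24)
Mul(1, Add(Function('b')(Function('F')(0, 0), I), -12)) = Mul(1, Add(24, -12)) = Mul(1, 12) = 12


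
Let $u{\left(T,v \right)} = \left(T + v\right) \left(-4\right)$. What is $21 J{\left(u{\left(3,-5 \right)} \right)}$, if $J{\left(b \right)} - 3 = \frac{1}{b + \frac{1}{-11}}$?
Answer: $\frac{1904}{29} \approx 65.655$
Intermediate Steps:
$u{\left(T,v \right)} = - 4 T - 4 v$
$J{\left(b \right)} = 3 + \frac{1}{- \frac{1}{11} + b}$ ($J{\left(b \right)} = 3 + \frac{1}{b + \frac{1}{-11}} = 3 + \frac{1}{b - \frac{1}{11}} = 3 + \frac{1}{- \frac{1}{11} + b}$)
$21 J{\left(u{\left(3,-5 \right)} \right)} = 21 \frac{8 + 33 \left(\left(-4\right) 3 - -20\right)}{-1 + 11 \left(\left(-4\right) 3 - -20\right)} = 21 \frac{8 + 33 \left(-12 + 20\right)}{-1 + 11 \left(-12 + 20\right)} = 21 \frac{8 + 33 \cdot 8}{-1 + 11 \cdot 8} = 21 \frac{8 + 264}{-1 + 88} = 21 \cdot \frac{1}{87} \cdot 272 = 21 \cdot \frac{272}{87} = \frac{1904}{29}$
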